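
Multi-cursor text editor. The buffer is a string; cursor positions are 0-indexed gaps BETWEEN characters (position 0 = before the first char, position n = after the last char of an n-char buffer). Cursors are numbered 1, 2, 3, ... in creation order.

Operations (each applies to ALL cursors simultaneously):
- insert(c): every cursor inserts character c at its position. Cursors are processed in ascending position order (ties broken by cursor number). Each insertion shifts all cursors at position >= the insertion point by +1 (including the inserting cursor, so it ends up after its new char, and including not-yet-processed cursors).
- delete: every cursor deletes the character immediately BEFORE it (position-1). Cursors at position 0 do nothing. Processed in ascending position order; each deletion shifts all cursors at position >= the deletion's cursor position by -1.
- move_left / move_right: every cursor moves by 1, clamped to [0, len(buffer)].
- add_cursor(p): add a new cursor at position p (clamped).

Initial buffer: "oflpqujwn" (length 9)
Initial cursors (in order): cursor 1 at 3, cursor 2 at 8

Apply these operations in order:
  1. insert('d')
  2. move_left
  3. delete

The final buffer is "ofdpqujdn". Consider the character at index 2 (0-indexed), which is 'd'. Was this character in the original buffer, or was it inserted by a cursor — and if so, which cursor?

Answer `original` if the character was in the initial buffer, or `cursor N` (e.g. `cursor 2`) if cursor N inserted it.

Answer: cursor 1

Derivation:
After op 1 (insert('d')): buffer="ofldpqujwdn" (len 11), cursors c1@4 c2@10, authorship ...1.....2.
After op 2 (move_left): buffer="ofldpqujwdn" (len 11), cursors c1@3 c2@9, authorship ...1.....2.
After op 3 (delete): buffer="ofdpqujdn" (len 9), cursors c1@2 c2@7, authorship ..1....2.
Authorship (.=original, N=cursor N): . . 1 . . . . 2 .
Index 2: author = 1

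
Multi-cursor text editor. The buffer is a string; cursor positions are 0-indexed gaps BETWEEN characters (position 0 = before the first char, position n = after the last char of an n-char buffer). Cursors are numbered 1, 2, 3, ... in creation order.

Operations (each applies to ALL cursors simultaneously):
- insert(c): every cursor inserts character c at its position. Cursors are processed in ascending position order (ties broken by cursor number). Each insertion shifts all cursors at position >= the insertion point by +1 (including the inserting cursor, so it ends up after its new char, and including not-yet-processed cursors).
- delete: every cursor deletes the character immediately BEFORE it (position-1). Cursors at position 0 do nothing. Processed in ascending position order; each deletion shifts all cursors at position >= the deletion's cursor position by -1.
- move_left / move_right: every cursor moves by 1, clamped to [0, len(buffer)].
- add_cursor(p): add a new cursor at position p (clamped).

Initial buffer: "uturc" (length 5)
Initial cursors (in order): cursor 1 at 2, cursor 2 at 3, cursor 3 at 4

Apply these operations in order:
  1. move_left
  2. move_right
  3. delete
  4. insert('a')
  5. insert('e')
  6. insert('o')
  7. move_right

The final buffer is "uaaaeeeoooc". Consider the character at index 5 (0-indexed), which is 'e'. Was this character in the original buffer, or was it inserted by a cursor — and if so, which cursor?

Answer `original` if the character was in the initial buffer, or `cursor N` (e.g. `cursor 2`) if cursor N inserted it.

After op 1 (move_left): buffer="uturc" (len 5), cursors c1@1 c2@2 c3@3, authorship .....
After op 2 (move_right): buffer="uturc" (len 5), cursors c1@2 c2@3 c3@4, authorship .....
After op 3 (delete): buffer="uc" (len 2), cursors c1@1 c2@1 c3@1, authorship ..
After op 4 (insert('a')): buffer="uaaac" (len 5), cursors c1@4 c2@4 c3@4, authorship .123.
After op 5 (insert('e')): buffer="uaaaeeec" (len 8), cursors c1@7 c2@7 c3@7, authorship .123123.
After op 6 (insert('o')): buffer="uaaaeeeoooc" (len 11), cursors c1@10 c2@10 c3@10, authorship .123123123.
After op 7 (move_right): buffer="uaaaeeeoooc" (len 11), cursors c1@11 c2@11 c3@11, authorship .123123123.
Authorship (.=original, N=cursor N): . 1 2 3 1 2 3 1 2 3 .
Index 5: author = 2

Answer: cursor 2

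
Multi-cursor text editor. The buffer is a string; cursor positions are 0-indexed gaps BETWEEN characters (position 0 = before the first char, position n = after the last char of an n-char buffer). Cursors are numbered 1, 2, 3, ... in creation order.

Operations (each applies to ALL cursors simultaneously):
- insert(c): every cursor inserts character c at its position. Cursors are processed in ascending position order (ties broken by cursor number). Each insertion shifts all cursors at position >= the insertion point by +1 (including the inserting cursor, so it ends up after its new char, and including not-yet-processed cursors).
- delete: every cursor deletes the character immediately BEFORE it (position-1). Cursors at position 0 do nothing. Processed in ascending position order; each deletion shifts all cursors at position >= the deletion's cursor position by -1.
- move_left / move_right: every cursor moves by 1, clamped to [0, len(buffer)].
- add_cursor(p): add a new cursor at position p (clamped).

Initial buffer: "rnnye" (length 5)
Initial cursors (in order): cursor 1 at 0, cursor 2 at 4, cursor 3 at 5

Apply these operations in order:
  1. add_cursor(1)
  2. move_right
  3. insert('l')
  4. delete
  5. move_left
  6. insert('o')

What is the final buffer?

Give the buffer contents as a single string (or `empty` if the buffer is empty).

After op 1 (add_cursor(1)): buffer="rnnye" (len 5), cursors c1@0 c4@1 c2@4 c3@5, authorship .....
After op 2 (move_right): buffer="rnnye" (len 5), cursors c1@1 c4@2 c2@5 c3@5, authorship .....
After op 3 (insert('l')): buffer="rlnlnyell" (len 9), cursors c1@2 c4@4 c2@9 c3@9, authorship .1.4...23
After op 4 (delete): buffer="rnnye" (len 5), cursors c1@1 c4@2 c2@5 c3@5, authorship .....
After op 5 (move_left): buffer="rnnye" (len 5), cursors c1@0 c4@1 c2@4 c3@4, authorship .....
After op 6 (insert('o')): buffer="oronnyooe" (len 9), cursors c1@1 c4@3 c2@8 c3@8, authorship 1.4...23.

Answer: oronnyooe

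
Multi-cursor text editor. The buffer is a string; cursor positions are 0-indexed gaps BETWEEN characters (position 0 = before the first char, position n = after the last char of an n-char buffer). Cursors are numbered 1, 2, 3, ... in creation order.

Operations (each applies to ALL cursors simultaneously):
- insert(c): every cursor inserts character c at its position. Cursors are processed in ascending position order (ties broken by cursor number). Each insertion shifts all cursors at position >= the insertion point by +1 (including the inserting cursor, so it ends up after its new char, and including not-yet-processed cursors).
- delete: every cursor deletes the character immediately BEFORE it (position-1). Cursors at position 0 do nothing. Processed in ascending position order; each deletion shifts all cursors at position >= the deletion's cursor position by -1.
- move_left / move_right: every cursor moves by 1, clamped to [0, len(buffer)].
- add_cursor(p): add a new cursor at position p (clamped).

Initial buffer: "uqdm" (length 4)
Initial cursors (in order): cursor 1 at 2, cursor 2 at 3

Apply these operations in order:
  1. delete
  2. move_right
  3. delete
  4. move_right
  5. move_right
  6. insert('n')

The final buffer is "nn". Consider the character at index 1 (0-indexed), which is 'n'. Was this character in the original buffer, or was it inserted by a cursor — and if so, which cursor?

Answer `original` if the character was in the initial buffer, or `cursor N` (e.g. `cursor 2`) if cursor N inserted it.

After op 1 (delete): buffer="um" (len 2), cursors c1@1 c2@1, authorship ..
After op 2 (move_right): buffer="um" (len 2), cursors c1@2 c2@2, authorship ..
After op 3 (delete): buffer="" (len 0), cursors c1@0 c2@0, authorship 
After op 4 (move_right): buffer="" (len 0), cursors c1@0 c2@0, authorship 
After op 5 (move_right): buffer="" (len 0), cursors c1@0 c2@0, authorship 
After op 6 (insert('n')): buffer="nn" (len 2), cursors c1@2 c2@2, authorship 12
Authorship (.=original, N=cursor N): 1 2
Index 1: author = 2

Answer: cursor 2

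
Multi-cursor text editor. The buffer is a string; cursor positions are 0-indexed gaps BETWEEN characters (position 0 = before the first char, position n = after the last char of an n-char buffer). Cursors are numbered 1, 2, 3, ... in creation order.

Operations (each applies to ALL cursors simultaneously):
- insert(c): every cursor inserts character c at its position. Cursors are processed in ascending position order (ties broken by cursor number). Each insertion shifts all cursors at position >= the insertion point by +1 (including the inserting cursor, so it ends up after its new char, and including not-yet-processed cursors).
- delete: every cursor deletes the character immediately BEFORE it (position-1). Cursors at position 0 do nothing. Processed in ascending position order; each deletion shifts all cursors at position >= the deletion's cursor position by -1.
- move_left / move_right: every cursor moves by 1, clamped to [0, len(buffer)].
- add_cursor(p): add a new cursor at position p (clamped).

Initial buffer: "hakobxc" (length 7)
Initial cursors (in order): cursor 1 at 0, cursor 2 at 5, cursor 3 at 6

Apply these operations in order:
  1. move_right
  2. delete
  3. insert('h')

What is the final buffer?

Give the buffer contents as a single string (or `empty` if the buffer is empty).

After op 1 (move_right): buffer="hakobxc" (len 7), cursors c1@1 c2@6 c3@7, authorship .......
After op 2 (delete): buffer="akob" (len 4), cursors c1@0 c2@4 c3@4, authorship ....
After op 3 (insert('h')): buffer="hakobhh" (len 7), cursors c1@1 c2@7 c3@7, authorship 1....23

Answer: hakobhh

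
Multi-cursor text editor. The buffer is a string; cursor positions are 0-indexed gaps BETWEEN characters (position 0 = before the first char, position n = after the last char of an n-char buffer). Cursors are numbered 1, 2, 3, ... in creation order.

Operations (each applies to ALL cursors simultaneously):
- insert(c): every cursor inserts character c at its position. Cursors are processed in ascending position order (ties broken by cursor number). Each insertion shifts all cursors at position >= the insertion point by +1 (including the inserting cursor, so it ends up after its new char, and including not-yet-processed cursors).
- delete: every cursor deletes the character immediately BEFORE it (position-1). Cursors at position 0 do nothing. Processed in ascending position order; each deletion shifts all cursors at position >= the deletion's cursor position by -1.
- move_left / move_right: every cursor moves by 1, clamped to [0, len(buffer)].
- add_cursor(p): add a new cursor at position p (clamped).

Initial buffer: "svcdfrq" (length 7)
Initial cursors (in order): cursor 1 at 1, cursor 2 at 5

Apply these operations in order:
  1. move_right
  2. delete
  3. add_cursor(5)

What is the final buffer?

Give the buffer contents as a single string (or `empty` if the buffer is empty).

Answer: scdfq

Derivation:
After op 1 (move_right): buffer="svcdfrq" (len 7), cursors c1@2 c2@6, authorship .......
After op 2 (delete): buffer="scdfq" (len 5), cursors c1@1 c2@4, authorship .....
After op 3 (add_cursor(5)): buffer="scdfq" (len 5), cursors c1@1 c2@4 c3@5, authorship .....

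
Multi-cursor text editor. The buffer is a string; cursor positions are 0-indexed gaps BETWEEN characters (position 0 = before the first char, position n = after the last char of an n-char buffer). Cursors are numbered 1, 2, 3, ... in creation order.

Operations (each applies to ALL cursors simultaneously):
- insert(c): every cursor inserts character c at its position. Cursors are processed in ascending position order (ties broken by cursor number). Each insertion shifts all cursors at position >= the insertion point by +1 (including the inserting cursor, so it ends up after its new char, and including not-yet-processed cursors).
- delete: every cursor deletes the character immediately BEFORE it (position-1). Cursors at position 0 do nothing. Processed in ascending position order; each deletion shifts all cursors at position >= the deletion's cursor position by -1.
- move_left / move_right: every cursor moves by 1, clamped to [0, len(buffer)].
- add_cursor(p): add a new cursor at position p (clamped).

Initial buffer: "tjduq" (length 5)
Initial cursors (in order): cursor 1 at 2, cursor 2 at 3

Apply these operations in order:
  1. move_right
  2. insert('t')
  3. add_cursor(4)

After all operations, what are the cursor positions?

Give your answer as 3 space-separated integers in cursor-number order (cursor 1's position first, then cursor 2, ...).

Answer: 4 6 4

Derivation:
After op 1 (move_right): buffer="tjduq" (len 5), cursors c1@3 c2@4, authorship .....
After op 2 (insert('t')): buffer="tjdtutq" (len 7), cursors c1@4 c2@6, authorship ...1.2.
After op 3 (add_cursor(4)): buffer="tjdtutq" (len 7), cursors c1@4 c3@4 c2@6, authorship ...1.2.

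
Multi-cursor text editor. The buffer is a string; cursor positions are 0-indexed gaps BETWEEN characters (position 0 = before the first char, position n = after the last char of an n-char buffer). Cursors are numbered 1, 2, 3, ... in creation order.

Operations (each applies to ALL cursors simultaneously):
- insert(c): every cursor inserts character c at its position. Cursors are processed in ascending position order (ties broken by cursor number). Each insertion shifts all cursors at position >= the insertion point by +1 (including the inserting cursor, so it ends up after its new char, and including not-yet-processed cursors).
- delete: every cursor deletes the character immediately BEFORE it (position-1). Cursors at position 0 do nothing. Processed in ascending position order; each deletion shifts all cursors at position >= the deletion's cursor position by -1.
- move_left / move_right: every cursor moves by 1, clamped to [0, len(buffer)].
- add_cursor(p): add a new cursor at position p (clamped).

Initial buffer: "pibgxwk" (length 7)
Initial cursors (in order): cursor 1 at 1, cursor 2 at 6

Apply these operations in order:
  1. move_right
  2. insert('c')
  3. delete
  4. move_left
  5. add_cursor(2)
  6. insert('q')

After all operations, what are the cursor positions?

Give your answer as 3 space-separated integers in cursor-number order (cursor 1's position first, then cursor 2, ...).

Answer: 2 9 4

Derivation:
After op 1 (move_right): buffer="pibgxwk" (len 7), cursors c1@2 c2@7, authorship .......
After op 2 (insert('c')): buffer="picbgxwkc" (len 9), cursors c1@3 c2@9, authorship ..1.....2
After op 3 (delete): buffer="pibgxwk" (len 7), cursors c1@2 c2@7, authorship .......
After op 4 (move_left): buffer="pibgxwk" (len 7), cursors c1@1 c2@6, authorship .......
After op 5 (add_cursor(2)): buffer="pibgxwk" (len 7), cursors c1@1 c3@2 c2@6, authorship .......
After op 6 (insert('q')): buffer="pqiqbgxwqk" (len 10), cursors c1@2 c3@4 c2@9, authorship .1.3....2.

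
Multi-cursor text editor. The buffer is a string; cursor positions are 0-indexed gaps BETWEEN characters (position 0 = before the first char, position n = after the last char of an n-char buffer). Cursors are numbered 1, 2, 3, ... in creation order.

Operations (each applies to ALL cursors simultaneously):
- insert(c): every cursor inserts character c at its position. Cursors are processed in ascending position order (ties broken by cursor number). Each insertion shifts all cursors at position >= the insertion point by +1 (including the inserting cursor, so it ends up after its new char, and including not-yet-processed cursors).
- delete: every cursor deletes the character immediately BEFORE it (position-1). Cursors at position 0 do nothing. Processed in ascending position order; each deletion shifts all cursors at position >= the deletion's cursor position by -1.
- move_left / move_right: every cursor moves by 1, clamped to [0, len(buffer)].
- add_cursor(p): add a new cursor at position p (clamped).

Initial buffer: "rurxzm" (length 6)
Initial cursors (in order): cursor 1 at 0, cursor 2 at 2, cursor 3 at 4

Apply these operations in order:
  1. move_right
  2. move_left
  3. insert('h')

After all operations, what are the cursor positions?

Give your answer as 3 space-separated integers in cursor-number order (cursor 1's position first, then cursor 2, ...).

After op 1 (move_right): buffer="rurxzm" (len 6), cursors c1@1 c2@3 c3@5, authorship ......
After op 2 (move_left): buffer="rurxzm" (len 6), cursors c1@0 c2@2 c3@4, authorship ......
After op 3 (insert('h')): buffer="hruhrxhzm" (len 9), cursors c1@1 c2@4 c3@7, authorship 1..2..3..

Answer: 1 4 7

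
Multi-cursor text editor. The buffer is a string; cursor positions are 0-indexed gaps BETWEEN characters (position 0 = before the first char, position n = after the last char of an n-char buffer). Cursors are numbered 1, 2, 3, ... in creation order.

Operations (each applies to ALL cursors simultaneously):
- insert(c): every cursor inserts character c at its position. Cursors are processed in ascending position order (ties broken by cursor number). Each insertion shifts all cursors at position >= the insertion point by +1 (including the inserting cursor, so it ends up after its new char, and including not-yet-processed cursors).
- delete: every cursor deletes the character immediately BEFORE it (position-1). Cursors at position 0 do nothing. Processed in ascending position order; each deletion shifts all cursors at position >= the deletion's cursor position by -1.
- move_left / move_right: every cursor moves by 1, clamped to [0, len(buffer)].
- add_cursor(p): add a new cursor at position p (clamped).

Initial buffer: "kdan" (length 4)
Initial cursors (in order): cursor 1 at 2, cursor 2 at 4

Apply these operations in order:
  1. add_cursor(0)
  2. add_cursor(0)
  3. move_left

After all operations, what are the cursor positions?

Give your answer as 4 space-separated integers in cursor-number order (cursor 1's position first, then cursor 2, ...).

Answer: 1 3 0 0

Derivation:
After op 1 (add_cursor(0)): buffer="kdan" (len 4), cursors c3@0 c1@2 c2@4, authorship ....
After op 2 (add_cursor(0)): buffer="kdan" (len 4), cursors c3@0 c4@0 c1@2 c2@4, authorship ....
After op 3 (move_left): buffer="kdan" (len 4), cursors c3@0 c4@0 c1@1 c2@3, authorship ....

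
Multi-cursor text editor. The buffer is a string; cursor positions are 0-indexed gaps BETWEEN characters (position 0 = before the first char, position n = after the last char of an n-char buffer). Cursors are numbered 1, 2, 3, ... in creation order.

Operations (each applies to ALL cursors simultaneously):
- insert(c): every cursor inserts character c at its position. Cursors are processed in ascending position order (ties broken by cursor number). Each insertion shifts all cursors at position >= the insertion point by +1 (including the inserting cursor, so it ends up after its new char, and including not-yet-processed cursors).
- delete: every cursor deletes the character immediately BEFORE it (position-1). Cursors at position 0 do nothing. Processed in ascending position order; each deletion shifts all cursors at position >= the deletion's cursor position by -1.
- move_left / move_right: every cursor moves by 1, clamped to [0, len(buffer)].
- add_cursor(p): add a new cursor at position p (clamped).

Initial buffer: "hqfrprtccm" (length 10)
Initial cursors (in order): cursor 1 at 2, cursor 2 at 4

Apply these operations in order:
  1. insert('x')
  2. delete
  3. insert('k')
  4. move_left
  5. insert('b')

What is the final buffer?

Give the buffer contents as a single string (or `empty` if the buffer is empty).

After op 1 (insert('x')): buffer="hqxfrxprtccm" (len 12), cursors c1@3 c2@6, authorship ..1..2......
After op 2 (delete): buffer="hqfrprtccm" (len 10), cursors c1@2 c2@4, authorship ..........
After op 3 (insert('k')): buffer="hqkfrkprtccm" (len 12), cursors c1@3 c2@6, authorship ..1..2......
After op 4 (move_left): buffer="hqkfrkprtccm" (len 12), cursors c1@2 c2@5, authorship ..1..2......
After op 5 (insert('b')): buffer="hqbkfrbkprtccm" (len 14), cursors c1@3 c2@7, authorship ..11..22......

Answer: hqbkfrbkprtccm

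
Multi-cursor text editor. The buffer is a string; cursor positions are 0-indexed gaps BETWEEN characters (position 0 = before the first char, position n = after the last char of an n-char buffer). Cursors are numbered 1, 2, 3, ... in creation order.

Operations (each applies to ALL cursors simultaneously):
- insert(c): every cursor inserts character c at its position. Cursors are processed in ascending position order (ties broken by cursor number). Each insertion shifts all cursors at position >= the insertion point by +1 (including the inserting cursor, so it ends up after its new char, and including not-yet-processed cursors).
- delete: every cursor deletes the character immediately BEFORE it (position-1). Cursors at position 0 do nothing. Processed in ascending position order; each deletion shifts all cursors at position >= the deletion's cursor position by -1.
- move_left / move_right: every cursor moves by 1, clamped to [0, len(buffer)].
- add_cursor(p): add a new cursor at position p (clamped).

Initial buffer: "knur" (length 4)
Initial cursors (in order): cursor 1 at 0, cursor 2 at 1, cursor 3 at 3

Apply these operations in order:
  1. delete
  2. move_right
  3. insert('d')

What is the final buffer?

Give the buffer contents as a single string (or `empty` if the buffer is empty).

After op 1 (delete): buffer="nr" (len 2), cursors c1@0 c2@0 c3@1, authorship ..
After op 2 (move_right): buffer="nr" (len 2), cursors c1@1 c2@1 c3@2, authorship ..
After op 3 (insert('d')): buffer="nddrd" (len 5), cursors c1@3 c2@3 c3@5, authorship .12.3

Answer: nddrd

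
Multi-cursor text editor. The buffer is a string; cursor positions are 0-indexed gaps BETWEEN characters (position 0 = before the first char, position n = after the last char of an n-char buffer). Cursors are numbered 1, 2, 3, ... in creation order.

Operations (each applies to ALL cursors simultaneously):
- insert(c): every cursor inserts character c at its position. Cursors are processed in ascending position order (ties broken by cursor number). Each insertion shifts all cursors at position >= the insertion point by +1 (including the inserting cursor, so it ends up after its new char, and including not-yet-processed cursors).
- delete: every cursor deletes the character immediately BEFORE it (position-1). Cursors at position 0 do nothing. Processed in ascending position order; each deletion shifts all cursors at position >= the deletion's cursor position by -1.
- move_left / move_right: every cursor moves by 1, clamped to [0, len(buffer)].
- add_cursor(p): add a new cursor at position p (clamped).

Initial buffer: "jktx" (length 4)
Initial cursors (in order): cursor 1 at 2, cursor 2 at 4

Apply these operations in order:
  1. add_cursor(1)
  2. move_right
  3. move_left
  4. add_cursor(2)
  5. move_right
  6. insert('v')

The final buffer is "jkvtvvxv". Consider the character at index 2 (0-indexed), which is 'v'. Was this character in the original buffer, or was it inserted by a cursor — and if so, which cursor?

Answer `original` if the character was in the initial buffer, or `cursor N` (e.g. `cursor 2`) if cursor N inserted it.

After op 1 (add_cursor(1)): buffer="jktx" (len 4), cursors c3@1 c1@2 c2@4, authorship ....
After op 2 (move_right): buffer="jktx" (len 4), cursors c3@2 c1@3 c2@4, authorship ....
After op 3 (move_left): buffer="jktx" (len 4), cursors c3@1 c1@2 c2@3, authorship ....
After op 4 (add_cursor(2)): buffer="jktx" (len 4), cursors c3@1 c1@2 c4@2 c2@3, authorship ....
After op 5 (move_right): buffer="jktx" (len 4), cursors c3@2 c1@3 c4@3 c2@4, authorship ....
After op 6 (insert('v')): buffer="jkvtvvxv" (len 8), cursors c3@3 c1@6 c4@6 c2@8, authorship ..3.14.2
Authorship (.=original, N=cursor N): . . 3 . 1 4 . 2
Index 2: author = 3

Answer: cursor 3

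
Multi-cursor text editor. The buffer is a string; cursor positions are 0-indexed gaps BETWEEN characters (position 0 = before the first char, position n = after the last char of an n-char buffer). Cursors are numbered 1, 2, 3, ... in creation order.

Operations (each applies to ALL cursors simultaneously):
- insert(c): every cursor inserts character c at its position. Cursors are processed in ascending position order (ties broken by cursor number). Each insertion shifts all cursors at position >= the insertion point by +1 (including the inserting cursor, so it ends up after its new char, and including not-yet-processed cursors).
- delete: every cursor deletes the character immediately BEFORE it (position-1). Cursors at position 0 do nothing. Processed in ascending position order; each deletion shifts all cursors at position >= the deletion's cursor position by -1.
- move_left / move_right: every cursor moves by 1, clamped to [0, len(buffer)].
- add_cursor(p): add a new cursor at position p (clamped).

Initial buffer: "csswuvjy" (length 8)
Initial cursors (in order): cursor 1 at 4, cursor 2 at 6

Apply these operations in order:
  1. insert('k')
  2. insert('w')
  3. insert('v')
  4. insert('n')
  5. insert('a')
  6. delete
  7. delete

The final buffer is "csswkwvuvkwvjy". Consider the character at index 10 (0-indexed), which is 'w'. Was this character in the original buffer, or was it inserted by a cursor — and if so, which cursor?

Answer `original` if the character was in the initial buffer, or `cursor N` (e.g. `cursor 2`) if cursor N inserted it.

Answer: cursor 2

Derivation:
After op 1 (insert('k')): buffer="csswkuvkjy" (len 10), cursors c1@5 c2@8, authorship ....1..2..
After op 2 (insert('w')): buffer="csswkwuvkwjy" (len 12), cursors c1@6 c2@10, authorship ....11..22..
After op 3 (insert('v')): buffer="csswkwvuvkwvjy" (len 14), cursors c1@7 c2@12, authorship ....111..222..
After op 4 (insert('n')): buffer="csswkwvnuvkwvnjy" (len 16), cursors c1@8 c2@14, authorship ....1111..2222..
After op 5 (insert('a')): buffer="csswkwvnauvkwvnajy" (len 18), cursors c1@9 c2@16, authorship ....11111..22222..
After op 6 (delete): buffer="csswkwvnuvkwvnjy" (len 16), cursors c1@8 c2@14, authorship ....1111..2222..
After op 7 (delete): buffer="csswkwvuvkwvjy" (len 14), cursors c1@7 c2@12, authorship ....111..222..
Authorship (.=original, N=cursor N): . . . . 1 1 1 . . 2 2 2 . .
Index 10: author = 2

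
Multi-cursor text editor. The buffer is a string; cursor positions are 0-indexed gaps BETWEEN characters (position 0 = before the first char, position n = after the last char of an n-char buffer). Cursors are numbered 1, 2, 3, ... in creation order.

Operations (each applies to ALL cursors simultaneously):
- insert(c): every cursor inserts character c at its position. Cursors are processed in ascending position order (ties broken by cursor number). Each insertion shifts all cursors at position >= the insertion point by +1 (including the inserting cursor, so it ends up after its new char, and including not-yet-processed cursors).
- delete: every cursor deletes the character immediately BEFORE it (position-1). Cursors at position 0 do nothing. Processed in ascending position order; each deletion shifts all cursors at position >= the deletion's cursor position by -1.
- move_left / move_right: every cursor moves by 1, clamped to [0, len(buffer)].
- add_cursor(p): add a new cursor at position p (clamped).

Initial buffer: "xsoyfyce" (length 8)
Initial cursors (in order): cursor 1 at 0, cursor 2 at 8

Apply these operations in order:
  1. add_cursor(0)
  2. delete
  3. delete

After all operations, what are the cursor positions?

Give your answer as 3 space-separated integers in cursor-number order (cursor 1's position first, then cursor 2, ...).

Answer: 0 6 0

Derivation:
After op 1 (add_cursor(0)): buffer="xsoyfyce" (len 8), cursors c1@0 c3@0 c2@8, authorship ........
After op 2 (delete): buffer="xsoyfyc" (len 7), cursors c1@0 c3@0 c2@7, authorship .......
After op 3 (delete): buffer="xsoyfy" (len 6), cursors c1@0 c3@0 c2@6, authorship ......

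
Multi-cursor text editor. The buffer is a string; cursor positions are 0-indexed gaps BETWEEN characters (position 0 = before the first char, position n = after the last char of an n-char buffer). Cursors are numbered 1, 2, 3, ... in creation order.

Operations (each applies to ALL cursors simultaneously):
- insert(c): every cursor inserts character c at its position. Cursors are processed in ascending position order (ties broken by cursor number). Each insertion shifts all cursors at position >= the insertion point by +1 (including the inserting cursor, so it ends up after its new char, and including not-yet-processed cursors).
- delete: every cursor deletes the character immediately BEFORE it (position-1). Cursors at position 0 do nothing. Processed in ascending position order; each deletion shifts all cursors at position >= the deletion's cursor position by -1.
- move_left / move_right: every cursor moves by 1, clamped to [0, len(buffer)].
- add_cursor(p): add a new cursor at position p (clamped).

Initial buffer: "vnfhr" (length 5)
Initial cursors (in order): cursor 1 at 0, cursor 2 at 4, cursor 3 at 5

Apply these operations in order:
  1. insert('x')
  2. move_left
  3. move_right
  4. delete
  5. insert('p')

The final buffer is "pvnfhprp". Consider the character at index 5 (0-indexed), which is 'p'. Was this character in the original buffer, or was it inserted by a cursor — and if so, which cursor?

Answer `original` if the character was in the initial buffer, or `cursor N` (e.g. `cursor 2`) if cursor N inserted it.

After op 1 (insert('x')): buffer="xvnfhxrx" (len 8), cursors c1@1 c2@6 c3@8, authorship 1....2.3
After op 2 (move_left): buffer="xvnfhxrx" (len 8), cursors c1@0 c2@5 c3@7, authorship 1....2.3
After op 3 (move_right): buffer="xvnfhxrx" (len 8), cursors c1@1 c2@6 c3@8, authorship 1....2.3
After op 4 (delete): buffer="vnfhr" (len 5), cursors c1@0 c2@4 c3@5, authorship .....
After op 5 (insert('p')): buffer="pvnfhprp" (len 8), cursors c1@1 c2@6 c3@8, authorship 1....2.3
Authorship (.=original, N=cursor N): 1 . . . . 2 . 3
Index 5: author = 2

Answer: cursor 2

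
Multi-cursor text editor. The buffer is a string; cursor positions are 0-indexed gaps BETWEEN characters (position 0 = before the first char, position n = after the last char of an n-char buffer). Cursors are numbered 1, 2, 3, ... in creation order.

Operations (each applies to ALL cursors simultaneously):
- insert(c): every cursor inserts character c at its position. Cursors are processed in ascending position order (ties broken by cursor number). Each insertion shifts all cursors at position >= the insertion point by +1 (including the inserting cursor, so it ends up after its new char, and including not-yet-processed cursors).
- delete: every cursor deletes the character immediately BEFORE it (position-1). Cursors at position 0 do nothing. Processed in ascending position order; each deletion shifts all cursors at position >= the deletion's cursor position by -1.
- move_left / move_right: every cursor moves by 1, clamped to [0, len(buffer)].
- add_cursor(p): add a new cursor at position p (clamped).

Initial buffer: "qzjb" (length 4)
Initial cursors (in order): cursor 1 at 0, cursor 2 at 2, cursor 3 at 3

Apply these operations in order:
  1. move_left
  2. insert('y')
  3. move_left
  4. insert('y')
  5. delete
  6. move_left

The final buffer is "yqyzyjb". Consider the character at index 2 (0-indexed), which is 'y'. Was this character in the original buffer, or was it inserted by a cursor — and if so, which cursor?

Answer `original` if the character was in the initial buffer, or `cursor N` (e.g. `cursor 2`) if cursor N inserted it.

Answer: cursor 2

Derivation:
After op 1 (move_left): buffer="qzjb" (len 4), cursors c1@0 c2@1 c3@2, authorship ....
After op 2 (insert('y')): buffer="yqyzyjb" (len 7), cursors c1@1 c2@3 c3@5, authorship 1.2.3..
After op 3 (move_left): buffer="yqyzyjb" (len 7), cursors c1@0 c2@2 c3@4, authorship 1.2.3..
After op 4 (insert('y')): buffer="yyqyyzyyjb" (len 10), cursors c1@1 c2@4 c3@7, authorship 11.22.33..
After op 5 (delete): buffer="yqyzyjb" (len 7), cursors c1@0 c2@2 c3@4, authorship 1.2.3..
After op 6 (move_left): buffer="yqyzyjb" (len 7), cursors c1@0 c2@1 c3@3, authorship 1.2.3..
Authorship (.=original, N=cursor N): 1 . 2 . 3 . .
Index 2: author = 2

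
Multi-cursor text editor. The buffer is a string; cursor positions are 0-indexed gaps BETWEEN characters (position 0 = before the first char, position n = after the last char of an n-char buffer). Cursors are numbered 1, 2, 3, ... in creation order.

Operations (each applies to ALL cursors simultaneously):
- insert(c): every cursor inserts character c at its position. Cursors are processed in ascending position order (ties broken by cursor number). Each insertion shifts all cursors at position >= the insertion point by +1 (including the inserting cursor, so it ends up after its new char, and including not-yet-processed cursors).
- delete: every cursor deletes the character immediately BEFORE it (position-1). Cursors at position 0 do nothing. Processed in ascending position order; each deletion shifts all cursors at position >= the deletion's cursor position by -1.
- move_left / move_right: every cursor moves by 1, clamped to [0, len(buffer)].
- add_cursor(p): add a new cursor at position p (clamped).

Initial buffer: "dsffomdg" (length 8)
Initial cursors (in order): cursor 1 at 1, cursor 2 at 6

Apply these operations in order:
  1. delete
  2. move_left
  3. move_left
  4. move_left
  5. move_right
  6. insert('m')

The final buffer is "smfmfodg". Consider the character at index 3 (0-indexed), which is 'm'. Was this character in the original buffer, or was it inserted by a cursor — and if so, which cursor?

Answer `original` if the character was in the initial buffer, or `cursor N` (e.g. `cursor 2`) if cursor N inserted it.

After op 1 (delete): buffer="sffodg" (len 6), cursors c1@0 c2@4, authorship ......
After op 2 (move_left): buffer="sffodg" (len 6), cursors c1@0 c2@3, authorship ......
After op 3 (move_left): buffer="sffodg" (len 6), cursors c1@0 c2@2, authorship ......
After op 4 (move_left): buffer="sffodg" (len 6), cursors c1@0 c2@1, authorship ......
After op 5 (move_right): buffer="sffodg" (len 6), cursors c1@1 c2@2, authorship ......
After op 6 (insert('m')): buffer="smfmfodg" (len 8), cursors c1@2 c2@4, authorship .1.2....
Authorship (.=original, N=cursor N): . 1 . 2 . . . .
Index 3: author = 2

Answer: cursor 2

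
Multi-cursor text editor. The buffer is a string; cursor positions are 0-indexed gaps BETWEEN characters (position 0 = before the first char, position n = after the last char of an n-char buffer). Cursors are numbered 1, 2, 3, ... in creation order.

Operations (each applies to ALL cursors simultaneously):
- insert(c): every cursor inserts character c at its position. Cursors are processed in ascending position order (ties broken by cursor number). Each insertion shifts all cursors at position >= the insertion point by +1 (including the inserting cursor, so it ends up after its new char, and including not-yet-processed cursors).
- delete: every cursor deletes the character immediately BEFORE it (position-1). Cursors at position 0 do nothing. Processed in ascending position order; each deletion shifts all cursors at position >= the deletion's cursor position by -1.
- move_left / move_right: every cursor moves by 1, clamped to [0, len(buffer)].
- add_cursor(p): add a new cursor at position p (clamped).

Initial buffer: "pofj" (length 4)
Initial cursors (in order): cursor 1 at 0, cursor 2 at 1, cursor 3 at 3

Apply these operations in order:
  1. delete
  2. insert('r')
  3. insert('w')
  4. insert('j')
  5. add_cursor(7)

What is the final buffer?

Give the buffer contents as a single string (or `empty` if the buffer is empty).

Answer: rrwwjjorwjj

Derivation:
After op 1 (delete): buffer="oj" (len 2), cursors c1@0 c2@0 c3@1, authorship ..
After op 2 (insert('r')): buffer="rrorj" (len 5), cursors c1@2 c2@2 c3@4, authorship 12.3.
After op 3 (insert('w')): buffer="rrwworwj" (len 8), cursors c1@4 c2@4 c3@7, authorship 1212.33.
After op 4 (insert('j')): buffer="rrwwjjorwjj" (len 11), cursors c1@6 c2@6 c3@10, authorship 121212.333.
After op 5 (add_cursor(7)): buffer="rrwwjjorwjj" (len 11), cursors c1@6 c2@6 c4@7 c3@10, authorship 121212.333.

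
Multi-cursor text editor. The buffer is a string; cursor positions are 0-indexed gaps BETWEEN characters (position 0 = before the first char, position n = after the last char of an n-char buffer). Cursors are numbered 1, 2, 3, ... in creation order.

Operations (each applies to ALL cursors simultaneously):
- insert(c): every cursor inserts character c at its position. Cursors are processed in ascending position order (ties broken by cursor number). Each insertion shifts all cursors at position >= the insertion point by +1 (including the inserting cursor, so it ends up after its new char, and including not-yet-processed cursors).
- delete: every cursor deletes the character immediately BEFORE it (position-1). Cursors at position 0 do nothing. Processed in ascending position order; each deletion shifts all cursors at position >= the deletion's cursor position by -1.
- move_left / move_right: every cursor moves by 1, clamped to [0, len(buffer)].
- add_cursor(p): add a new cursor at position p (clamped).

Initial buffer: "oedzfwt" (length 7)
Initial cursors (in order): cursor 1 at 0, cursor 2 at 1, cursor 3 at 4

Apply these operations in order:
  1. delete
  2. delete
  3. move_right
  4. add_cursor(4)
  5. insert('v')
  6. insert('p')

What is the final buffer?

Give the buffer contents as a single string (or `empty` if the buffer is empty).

After op 1 (delete): buffer="edfwt" (len 5), cursors c1@0 c2@0 c3@2, authorship .....
After op 2 (delete): buffer="efwt" (len 4), cursors c1@0 c2@0 c3@1, authorship ....
After op 3 (move_right): buffer="efwt" (len 4), cursors c1@1 c2@1 c3@2, authorship ....
After op 4 (add_cursor(4)): buffer="efwt" (len 4), cursors c1@1 c2@1 c3@2 c4@4, authorship ....
After op 5 (insert('v')): buffer="evvfvwtv" (len 8), cursors c1@3 c2@3 c3@5 c4@8, authorship .12.3..4
After op 6 (insert('p')): buffer="evvppfvpwtvp" (len 12), cursors c1@5 c2@5 c3@8 c4@12, authorship .1212.33..44

Answer: evvppfvpwtvp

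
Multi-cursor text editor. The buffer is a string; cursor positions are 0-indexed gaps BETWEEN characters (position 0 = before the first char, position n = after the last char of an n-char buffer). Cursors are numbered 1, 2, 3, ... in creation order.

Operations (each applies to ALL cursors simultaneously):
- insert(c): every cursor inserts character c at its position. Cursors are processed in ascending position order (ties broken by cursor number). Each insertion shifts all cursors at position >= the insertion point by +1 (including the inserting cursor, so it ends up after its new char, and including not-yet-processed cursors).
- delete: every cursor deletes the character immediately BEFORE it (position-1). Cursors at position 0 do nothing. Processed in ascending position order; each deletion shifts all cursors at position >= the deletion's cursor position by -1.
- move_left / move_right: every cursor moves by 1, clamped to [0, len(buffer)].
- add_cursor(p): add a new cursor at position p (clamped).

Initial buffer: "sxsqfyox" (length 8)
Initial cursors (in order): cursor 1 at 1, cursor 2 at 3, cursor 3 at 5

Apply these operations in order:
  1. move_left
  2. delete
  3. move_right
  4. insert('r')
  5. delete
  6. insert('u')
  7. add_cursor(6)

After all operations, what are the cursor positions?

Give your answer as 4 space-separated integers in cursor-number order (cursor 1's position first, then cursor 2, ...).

Answer: 2 4 6 6

Derivation:
After op 1 (move_left): buffer="sxsqfyox" (len 8), cursors c1@0 c2@2 c3@4, authorship ........
After op 2 (delete): buffer="ssfyox" (len 6), cursors c1@0 c2@1 c3@2, authorship ......
After op 3 (move_right): buffer="ssfyox" (len 6), cursors c1@1 c2@2 c3@3, authorship ......
After op 4 (insert('r')): buffer="srsrfryox" (len 9), cursors c1@2 c2@4 c3@6, authorship .1.2.3...
After op 5 (delete): buffer="ssfyox" (len 6), cursors c1@1 c2@2 c3@3, authorship ......
After op 6 (insert('u')): buffer="susufuyox" (len 9), cursors c1@2 c2@4 c3@6, authorship .1.2.3...
After op 7 (add_cursor(6)): buffer="susufuyox" (len 9), cursors c1@2 c2@4 c3@6 c4@6, authorship .1.2.3...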